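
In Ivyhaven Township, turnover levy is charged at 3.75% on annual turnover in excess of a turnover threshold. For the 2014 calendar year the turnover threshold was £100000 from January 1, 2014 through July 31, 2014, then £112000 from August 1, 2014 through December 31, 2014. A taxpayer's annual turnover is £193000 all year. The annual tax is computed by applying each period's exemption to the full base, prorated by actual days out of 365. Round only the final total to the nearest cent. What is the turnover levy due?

January 1 – July 31, 2014: 212 days, exemption £100000 → (£193000 − £100000) × 3.75% × 212/365 = £2025.6164
August 1 – December 31, 2014: 153 days, exemption £112000 → (£193000 − £112000) × 3.75% × 153/365 = £1273.2534
Total = £3298.8699

£3298.87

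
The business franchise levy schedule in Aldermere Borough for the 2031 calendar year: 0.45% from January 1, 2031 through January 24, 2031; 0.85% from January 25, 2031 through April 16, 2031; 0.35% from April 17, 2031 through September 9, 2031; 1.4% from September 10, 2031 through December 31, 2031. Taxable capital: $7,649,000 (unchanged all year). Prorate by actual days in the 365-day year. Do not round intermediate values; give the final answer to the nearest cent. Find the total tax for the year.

January 1 – January 24, 2031: 24 days at 0.45% → $7,649,000 × 0.45% × 24/365 = $2,263.2658
January 25 – April 16, 2031: 82 days at 0.85% → $7,649,000 × 0.85% × 82/365 = $14,606.4466
April 17 – September 9, 2031: 146 days at 0.35% → $7,649,000 × 0.35% × 146/365 = $10,708.6000
September 10 – December 31, 2031: 113 days at 1.4% → $7,649,000 × 1.4% × 113/365 = $33,152.6521
Total = $60,730.9644

$60,730.96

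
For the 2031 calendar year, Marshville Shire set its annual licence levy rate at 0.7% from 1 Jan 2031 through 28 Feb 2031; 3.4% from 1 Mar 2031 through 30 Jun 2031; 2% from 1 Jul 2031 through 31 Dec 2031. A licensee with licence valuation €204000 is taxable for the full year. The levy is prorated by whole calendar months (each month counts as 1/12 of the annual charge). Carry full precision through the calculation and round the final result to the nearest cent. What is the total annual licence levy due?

1 Jan – 28 Feb 2031: 2 months at 0.7% → €204000 × 0.7% × 2/12 = €238.0000
1 Mar – 30 Jun 2031: 4 months at 3.4% → €204000 × 3.4% × 4/12 = €2312.0000
1 Jul – 31 Dec 2031: 6 months at 2% → €204000 × 2% × 6/12 = €2040.0000
Total = €4590.0000

€4590.00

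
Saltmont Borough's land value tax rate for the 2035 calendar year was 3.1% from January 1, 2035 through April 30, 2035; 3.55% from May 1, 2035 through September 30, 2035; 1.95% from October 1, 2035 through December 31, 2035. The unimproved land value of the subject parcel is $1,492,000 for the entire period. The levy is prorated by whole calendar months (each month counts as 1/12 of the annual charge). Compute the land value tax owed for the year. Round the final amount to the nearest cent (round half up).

January 1 – April 30, 2035: 4 months at 3.1% → $1,492,000 × 3.1% × 4/12 = $15,417.3333
May 1 – September 30, 2035: 5 months at 3.55% → $1,492,000 × 3.55% × 5/12 = $22,069.1667
October 1 – December 31, 2035: 3 months at 1.95% → $1,492,000 × 1.95% × 3/12 = $7,273.5000
Total = $44,760.0000

$44,760.00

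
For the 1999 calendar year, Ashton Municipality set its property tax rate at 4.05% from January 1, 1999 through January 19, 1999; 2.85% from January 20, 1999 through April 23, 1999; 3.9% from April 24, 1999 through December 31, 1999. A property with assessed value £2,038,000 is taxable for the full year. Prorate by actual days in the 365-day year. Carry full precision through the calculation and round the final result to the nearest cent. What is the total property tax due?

January 1 – January 19, 1999: 19 days at 4.05% → £2,038,000 × 4.05% × 19/365 = £4,296.5507
January 20 – April 23, 1999: 94 days at 2.85% → £2,038,000 × 2.85% × 94/365 = £14,958.3616
April 24 – December 31, 1999: 252 days at 3.9% → £2,038,000 × 3.9% × 252/365 = £54,875.2438
Total = £74,130.1562

£74,130.16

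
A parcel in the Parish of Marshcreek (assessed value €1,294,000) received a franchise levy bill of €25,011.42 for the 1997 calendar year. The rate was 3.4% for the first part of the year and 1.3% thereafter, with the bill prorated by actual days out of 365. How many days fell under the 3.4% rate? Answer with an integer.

Let d = days at the first rate; then 365 − d days at the second rate.
€1,294,000 × [3.4%·d + 1.3%·(365−d)] / 365 = €25,011.42
Solving gives d = 110, so the new rate took effect on 21 April 1997.

110 days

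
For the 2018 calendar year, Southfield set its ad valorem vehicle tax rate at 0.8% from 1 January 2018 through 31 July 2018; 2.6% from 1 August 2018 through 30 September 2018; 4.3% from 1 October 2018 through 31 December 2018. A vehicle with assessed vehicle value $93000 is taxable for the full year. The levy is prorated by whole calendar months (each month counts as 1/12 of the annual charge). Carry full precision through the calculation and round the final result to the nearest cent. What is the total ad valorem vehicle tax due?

1 January – 31 July 2018: 7 months at 0.8% → $93000 × 0.8% × 7/12 = $434.0000
1 August – 30 September 2018: 2 months at 2.6% → $93000 × 2.6% × 2/12 = $403.0000
1 October – 31 December 2018: 3 months at 4.3% → $93000 × 4.3% × 3/12 = $999.7500
Total = $1836.7500

$1836.75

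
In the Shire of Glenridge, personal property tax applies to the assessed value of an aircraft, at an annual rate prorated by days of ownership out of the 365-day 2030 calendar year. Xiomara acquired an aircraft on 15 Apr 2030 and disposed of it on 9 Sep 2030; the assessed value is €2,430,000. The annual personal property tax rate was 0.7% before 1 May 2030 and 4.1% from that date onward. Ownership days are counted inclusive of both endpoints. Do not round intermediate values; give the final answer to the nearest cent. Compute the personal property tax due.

€36,776.22

15 Apr – 30 Apr 2030: 16 days at 0.7% → €2,430,000 × 0.7% × 16/365 = €745.6438
1 May – 9 Sep 2030: 132 days at 4.1% → €2,430,000 × 4.1% × 132/365 = €36,030.5753
Total = €36,776.2192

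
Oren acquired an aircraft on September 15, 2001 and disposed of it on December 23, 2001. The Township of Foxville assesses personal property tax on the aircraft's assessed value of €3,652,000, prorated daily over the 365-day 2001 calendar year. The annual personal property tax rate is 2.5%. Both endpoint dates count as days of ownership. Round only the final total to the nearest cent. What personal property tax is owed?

Days held (September 15 – December 23, 2001): 100 out of 365
Tax = €3,652,000 × 2.5% × 100/365 = €25,013.6986

€25,013.70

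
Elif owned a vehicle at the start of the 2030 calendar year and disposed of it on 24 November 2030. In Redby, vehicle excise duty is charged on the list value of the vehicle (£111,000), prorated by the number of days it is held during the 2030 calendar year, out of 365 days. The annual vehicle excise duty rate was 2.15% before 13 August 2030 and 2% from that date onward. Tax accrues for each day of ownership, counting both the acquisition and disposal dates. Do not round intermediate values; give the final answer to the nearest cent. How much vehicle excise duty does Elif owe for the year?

£2,097.14

1 January – 12 August 2030: 224 days at 2.15% → £111,000 × 2.15% × 224/365 = £1,464.5918
13 August – 24 November 2030: 104 days at 2% → £111,000 × 2% × 104/365 = £632.5479
Total = £2,097.1397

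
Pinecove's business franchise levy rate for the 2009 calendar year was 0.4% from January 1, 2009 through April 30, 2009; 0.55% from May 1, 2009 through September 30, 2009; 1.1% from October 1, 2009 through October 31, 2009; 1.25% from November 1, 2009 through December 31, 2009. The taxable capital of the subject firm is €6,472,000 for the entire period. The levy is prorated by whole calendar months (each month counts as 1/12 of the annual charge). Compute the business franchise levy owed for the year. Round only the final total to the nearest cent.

January 1 – April 30, 2009: 4 months at 0.4% → €6,472,000 × 0.4% × 4/12 = €8,629.3333
May 1 – September 30, 2009: 5 months at 0.55% → €6,472,000 × 0.55% × 5/12 = €14,831.6667
October 1 – October 31, 2009: 1 month at 1.1% → €6,472,000 × 1.1% × 1/12 = €5,932.6667
November 1 – December 31, 2009: 2 months at 1.25% → €6,472,000 × 1.25% × 2/12 = €13,483.3333
Total = €42,877.0000

€42,877.00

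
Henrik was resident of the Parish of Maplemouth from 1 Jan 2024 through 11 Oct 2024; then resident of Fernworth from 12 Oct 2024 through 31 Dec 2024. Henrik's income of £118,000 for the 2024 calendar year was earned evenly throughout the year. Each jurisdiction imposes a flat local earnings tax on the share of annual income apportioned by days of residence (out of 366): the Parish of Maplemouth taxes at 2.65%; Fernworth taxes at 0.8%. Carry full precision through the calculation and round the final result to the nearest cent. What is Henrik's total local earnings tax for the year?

£2,643.88

The Parish of Maplemouth, 1 Jan – 11 Oct 2024: 285 days → £118,000 × 2.65% × 285/366 = £2,434.9590
Fernworth, 12 Oct – 31 Dec 2024: 81 days → £118,000 × 0.8% × 81/366 = £208.9180
Total = £2,643.8770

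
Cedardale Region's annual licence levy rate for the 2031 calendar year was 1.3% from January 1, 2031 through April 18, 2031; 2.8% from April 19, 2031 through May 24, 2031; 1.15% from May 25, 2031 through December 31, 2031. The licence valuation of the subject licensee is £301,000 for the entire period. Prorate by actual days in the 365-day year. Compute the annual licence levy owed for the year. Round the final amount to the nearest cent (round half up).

£4,084.94

January 1 – April 18, 2031: 108 days at 1.3% → £301,000 × 1.3% × 108/365 = £1,157.8192
April 19 – May 24, 2031: 36 days at 2.8% → £301,000 × 2.8% × 36/365 = £831.2548
May 25 – December 31, 2031: 221 days at 1.15% → £301,000 × 1.15% × 221/365 = £2,095.8671
Total = £4,084.9411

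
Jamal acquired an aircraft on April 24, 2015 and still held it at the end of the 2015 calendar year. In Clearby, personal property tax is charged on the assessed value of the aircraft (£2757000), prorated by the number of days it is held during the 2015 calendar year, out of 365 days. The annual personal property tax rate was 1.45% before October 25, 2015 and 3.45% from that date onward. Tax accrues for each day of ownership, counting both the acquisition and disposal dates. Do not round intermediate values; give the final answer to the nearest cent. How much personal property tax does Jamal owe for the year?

£37872.87

April 24 – October 24, 2015: 184 days at 1.45% → £2757000 × 1.45% × 184/365 = £20152.5370
October 25 – December 31, 2015: 68 days at 3.45% → £2757000 × 3.45% × 68/365 = £17720.3342
Total = £37872.8712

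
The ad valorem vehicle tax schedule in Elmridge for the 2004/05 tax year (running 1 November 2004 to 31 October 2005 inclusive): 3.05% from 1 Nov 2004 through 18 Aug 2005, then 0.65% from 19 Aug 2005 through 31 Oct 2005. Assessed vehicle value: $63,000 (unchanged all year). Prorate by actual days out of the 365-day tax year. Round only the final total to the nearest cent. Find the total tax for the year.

$1,614.96

1 Nov 2004 – 18 Aug 2005: 291 days at 3.05% → $63,000 × 3.05% × 291/365 = $1,531.9356
19 Aug – 31 Oct 2005: 74 days at 0.65% → $63,000 × 0.65% × 74/365 = $83.0219
Total = $1,614.9575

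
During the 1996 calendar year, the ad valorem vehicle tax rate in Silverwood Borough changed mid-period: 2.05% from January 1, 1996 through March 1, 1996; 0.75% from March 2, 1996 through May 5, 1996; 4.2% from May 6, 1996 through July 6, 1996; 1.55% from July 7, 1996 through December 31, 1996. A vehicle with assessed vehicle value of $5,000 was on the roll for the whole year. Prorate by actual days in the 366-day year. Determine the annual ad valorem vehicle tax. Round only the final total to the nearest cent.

January 1 – March 1, 1996: 61 days at 2.05% → $5,000 × 2.05% × 61/366 = $17.0833
March 2 – May 5, 1996: 65 days at 0.75% → $5,000 × 0.75% × 65/366 = $6.6598
May 6 – July 6, 1996: 62 days at 4.2% → $5,000 × 4.2% × 62/366 = $35.5738
July 7 – December 31, 1996: 178 days at 1.55% → $5,000 × 1.55% × 178/366 = $37.6913
Total = $97.0082

$97.01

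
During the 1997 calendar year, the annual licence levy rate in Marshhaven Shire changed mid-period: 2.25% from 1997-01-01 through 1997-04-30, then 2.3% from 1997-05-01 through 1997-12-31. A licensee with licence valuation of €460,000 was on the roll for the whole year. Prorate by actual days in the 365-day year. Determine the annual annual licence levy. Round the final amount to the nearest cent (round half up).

€10,504.38

1997-01-01 to 1997-04-30: 120 days at 2.25% → €460,000 × 2.25% × 120/365 = €3,402.7397
1997-05-01 to 1997-12-31: 245 days at 2.3% → €460,000 × 2.3% × 245/365 = €7,101.6438
Total = €10,504.3836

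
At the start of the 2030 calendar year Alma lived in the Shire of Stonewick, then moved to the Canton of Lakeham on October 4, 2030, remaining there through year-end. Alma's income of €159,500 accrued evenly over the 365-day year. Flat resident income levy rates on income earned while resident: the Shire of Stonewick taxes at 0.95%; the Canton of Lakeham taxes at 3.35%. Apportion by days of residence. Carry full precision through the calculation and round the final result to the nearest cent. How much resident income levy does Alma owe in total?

€2,448.65

The Shire of Stonewick, January 1 – October 3, 2030: 276 days → €159,500 × 0.95% × 276/365 = €1,145.7781
The Canton of Lakeham, October 4 – December 31, 2030: 89 days → €159,500 × 3.35% × 89/365 = €1,302.8747
Total = €2,448.6527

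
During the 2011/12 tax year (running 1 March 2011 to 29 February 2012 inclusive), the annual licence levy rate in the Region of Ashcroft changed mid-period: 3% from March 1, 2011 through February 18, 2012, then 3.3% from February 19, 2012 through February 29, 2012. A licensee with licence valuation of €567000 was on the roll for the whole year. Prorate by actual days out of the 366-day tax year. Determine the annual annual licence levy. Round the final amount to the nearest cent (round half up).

€17061.12

March 1, 2011 – February 18, 2012: 355 days at 3% → €567000 × 3% × 355/366 = €16498.7705
February 19 – February 29, 2012: 11 days at 3.3% → €567000 × 3.3% × 11/366 = €562.3525
Total = €17061.1230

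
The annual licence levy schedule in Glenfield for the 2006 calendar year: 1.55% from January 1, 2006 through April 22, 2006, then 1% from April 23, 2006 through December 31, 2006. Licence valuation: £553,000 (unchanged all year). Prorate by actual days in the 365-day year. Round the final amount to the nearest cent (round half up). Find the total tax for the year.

£6,463.28

January 1 – April 22, 2006: 112 days at 1.55% → £553,000 × 1.55% × 112/365 = £2,630.1589
April 23 – December 31, 2006: 253 days at 1% → £553,000 × 1% × 253/365 = £3,833.1233
Total = £6,463.2822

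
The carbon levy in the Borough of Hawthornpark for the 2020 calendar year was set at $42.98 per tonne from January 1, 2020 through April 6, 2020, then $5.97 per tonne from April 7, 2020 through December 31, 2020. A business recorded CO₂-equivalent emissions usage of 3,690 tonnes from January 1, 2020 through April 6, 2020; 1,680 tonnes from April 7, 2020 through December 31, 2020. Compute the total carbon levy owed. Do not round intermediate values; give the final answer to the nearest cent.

$168,625.80

January 1 – April 6, 2020: 3,690 tonnes at $42.98/tonne → $158,596.20
April 7 – December 31, 2020: 1,680 tonnes at $5.97/tonne → $10,029.60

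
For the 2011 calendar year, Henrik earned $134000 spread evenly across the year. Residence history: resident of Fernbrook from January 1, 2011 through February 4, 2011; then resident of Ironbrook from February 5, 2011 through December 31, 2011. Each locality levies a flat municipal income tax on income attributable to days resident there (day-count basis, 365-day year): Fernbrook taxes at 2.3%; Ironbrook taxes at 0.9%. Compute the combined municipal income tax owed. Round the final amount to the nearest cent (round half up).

$1385.89

Fernbrook, January 1 – February 4, 2011: 35 days → $134000 × 2.3% × 35/365 = $295.5342
Ironbrook, February 5 – December 31, 2011: 330 days → $134000 × 0.9% × 330/365 = $1090.3562
Total = $1385.8904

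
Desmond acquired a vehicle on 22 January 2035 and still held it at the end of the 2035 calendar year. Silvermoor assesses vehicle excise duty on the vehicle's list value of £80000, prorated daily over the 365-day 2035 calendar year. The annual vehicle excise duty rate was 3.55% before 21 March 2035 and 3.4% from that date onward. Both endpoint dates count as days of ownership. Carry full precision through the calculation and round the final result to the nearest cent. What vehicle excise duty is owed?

£2582.58

22 January – 20 March 2035: 58 days at 3.55% → £80000 × 3.55% × 58/365 = £451.2877
21 March – 31 December 2035: 286 days at 3.4% → £80000 × 3.4% × 286/365 = £2131.2877
Total = £2582.5753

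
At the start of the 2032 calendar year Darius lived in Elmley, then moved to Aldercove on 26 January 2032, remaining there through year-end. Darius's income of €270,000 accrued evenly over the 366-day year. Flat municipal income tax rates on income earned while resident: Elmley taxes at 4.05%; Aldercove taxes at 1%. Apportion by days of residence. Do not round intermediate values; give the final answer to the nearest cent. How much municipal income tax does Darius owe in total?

Elmley, 1 January – 25 January 2032: 25 days → €270,000 × 4.05% × 25/366 = €746.9262
Aldercove, 26 January – 31 December 2032: 341 days → €270,000 × 1% × 341/366 = €2,515.5738
Total = €3,262.5000

€3,262.50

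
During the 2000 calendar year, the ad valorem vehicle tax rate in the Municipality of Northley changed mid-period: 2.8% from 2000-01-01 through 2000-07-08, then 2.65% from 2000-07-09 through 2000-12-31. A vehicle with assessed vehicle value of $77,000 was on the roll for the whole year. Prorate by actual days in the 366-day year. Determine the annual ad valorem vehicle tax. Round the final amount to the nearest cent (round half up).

2000-01-01 to 2000-07-08: 190 days at 2.8% → $77,000 × 2.8% × 190/366 = $1,119.2350
2000-07-09 to 2000-12-31: 176 days at 2.65% → $77,000 × 2.65% × 176/366 = $981.2240
Total = $2,100.4590

$2,100.46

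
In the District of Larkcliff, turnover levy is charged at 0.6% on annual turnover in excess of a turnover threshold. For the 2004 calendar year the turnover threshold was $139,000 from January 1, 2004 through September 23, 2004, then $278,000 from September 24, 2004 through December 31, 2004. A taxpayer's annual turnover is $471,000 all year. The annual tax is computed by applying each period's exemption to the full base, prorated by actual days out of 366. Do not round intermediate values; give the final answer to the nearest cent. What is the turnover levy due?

January 1 – September 23, 2004: 267 days, exemption $139,000 → ($471,000 − $139,000) × 0.6% × 267/366 = $1,453.1803
September 24 – December 31, 2004: 99 days, exemption $278,000 → ($471,000 − $278,000) × 0.6% × 99/366 = $313.2295
Total = $1,766.4098

$1,766.41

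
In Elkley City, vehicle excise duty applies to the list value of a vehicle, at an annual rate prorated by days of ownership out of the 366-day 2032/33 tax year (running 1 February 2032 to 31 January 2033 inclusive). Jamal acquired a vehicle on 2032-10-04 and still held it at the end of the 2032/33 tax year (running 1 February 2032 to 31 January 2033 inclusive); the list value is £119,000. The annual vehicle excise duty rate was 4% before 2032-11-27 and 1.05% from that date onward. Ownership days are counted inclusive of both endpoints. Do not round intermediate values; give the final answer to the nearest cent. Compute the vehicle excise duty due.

£927.61

2032-10-04 to 2032-11-26: 54 days at 4% → £119,000 × 4% × 54/366 = £702.2951
2032-11-27 to 2033-01-31: 66 days at 1.05% → £119,000 × 1.05% × 66/366 = £225.3197
Total = £927.6148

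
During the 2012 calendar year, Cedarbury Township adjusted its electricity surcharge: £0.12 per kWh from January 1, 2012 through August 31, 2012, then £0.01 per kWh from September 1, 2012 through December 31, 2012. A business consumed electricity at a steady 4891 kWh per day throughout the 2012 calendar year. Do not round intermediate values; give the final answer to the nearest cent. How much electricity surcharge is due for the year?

£149,175.50

January 1 – August 31, 2012: 244 days × 4891 kWh/day = 1,193,404 kWh at £0.12/kWh → £143,208.48
September 1 – December 31, 2012: 122 days × 4891 kWh/day = 596,702 kWh at £0.01/kWh → £5,967.02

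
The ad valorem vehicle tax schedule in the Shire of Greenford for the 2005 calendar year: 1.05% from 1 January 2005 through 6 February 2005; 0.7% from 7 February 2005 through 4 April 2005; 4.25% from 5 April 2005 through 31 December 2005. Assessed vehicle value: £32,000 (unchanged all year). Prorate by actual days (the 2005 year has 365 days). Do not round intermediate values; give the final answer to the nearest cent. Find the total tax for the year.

1 January – 6 February 2005: 37 days at 1.05% → £32,000 × 1.05% × 37/365 = £34.0603
7 February – 4 April 2005: 57 days at 0.7% → £32,000 × 0.7% × 57/365 = £34.9808
5 April – 31 December 2005: 271 days at 4.25% → £32,000 × 4.25% × 271/365 = £1,009.7534
Total = £1,078.7945

£1,078.79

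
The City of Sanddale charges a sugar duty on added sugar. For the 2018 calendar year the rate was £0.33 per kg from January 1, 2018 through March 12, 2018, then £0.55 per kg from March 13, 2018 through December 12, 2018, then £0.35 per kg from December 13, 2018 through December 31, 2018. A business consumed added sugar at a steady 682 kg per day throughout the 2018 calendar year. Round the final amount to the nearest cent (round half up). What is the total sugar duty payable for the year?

January 1 – March 12, 2018: 71 days × 682 kg/day = 48,422 kg at £0.33/kg → £15,979.26
March 13 – December 12, 2018: 275 days × 682 kg/day = 187,550 kg at £0.55/kg → £103,152.50
December 13 – December 31, 2018: 19 days × 682 kg/day = 12,958 kg at £0.35/kg → £4,535.30

£123,667.06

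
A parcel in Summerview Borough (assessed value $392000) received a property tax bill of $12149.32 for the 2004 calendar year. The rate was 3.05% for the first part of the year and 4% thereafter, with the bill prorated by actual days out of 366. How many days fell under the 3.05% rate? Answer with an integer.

347 days

Let d = days at the first rate; then 366 − d days at the second rate.
$392000 × [3.05%·d + 4%·(366−d)] / 366 = $12149.32
Solving gives d = 347, so the new rate took effect on 13 Dec 2004.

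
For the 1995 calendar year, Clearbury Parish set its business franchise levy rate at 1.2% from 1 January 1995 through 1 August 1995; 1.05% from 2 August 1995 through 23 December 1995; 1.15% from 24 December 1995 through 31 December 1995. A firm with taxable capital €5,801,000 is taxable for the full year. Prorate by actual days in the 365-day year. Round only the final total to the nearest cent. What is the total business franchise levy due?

1 January – 1 August 1995: 213 days at 1.2% → €5,801,000 × 1.2% × 213/365 = €40,622.8932
2 August – 23 December 1995: 144 days at 1.05% → €5,801,000 × 1.05% × 144/365 = €24,030.4438
24 December – 31 December 1995: 8 days at 1.15% → €5,801,000 × 1.15% × 8/365 = €1,462.1699
Total = €66,115.5068

€66,115.51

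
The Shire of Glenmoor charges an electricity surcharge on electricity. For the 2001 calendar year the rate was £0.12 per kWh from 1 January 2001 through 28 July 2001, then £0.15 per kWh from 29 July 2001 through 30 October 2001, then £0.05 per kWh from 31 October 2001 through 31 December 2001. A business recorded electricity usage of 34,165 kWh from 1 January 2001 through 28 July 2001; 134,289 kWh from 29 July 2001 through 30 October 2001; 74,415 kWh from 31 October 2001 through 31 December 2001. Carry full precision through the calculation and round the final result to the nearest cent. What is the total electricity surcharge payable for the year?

£27963.90

1 January – 28 July 2001: 34,165 kWh at £0.12/kWh → £4099.80
29 July – 30 October 2001: 134,289 kWh at £0.15/kWh → £20143.35
31 October – 31 December 2001: 74,415 kWh at £0.05/kWh → £3720.75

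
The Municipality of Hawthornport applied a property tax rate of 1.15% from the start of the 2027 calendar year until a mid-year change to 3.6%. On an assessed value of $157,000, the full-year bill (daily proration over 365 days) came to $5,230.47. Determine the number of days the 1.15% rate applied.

40 days

Let d = days at the first rate; then 365 − d days at the second rate.
$157,000 × [1.15%·d + 3.6%·(365−d)] / 365 = $5,230.47
Solving gives d = 40, so the new rate took effect on 10 February 2027.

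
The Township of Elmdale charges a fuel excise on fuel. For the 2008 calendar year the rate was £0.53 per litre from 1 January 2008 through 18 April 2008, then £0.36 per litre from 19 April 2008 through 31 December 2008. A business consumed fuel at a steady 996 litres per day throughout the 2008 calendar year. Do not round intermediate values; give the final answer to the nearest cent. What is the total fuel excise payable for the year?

1 January – 18 April 2008: 109 days × 996 litres/day = 108,564 litres at £0.53/litre → £57,538.92
19 April – 31 December 2008: 257 days × 996 litres/day = 255,972 litres at £0.36/litre → £92,149.92

£149,688.84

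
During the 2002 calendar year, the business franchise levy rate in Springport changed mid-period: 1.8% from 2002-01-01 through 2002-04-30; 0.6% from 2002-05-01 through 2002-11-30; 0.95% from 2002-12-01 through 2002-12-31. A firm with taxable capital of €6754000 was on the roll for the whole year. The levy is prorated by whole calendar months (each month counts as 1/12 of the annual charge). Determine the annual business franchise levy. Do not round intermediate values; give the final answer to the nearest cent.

€69509.92

2002-01-01 to 2002-04-30: 4 months at 1.8% → €6754000 × 1.8% × 4/12 = €40524.0000
2002-05-01 to 2002-11-30: 7 months at 0.6% → €6754000 × 0.6% × 7/12 = €23639.0000
2002-12-01 to 2002-12-31: 1 month at 0.95% → €6754000 × 0.95% × 1/12 = €5346.9167
Total = €69509.9167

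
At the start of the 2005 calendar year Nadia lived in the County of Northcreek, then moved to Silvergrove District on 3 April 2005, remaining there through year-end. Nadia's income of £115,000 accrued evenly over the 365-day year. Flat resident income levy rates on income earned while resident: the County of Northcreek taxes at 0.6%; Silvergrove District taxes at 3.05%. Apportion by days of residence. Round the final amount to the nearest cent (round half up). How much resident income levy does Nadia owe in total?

£2,797.34

The County of Northcreek, 1 January – 2 April 2005: 92 days → £115,000 × 0.6% × 92/365 = £173.9178
Silvergrove District, 3 April – 31 December 2005: 273 days → £115,000 × 3.05% × 273/365 = £2,623.4178
Total = £2,797.3356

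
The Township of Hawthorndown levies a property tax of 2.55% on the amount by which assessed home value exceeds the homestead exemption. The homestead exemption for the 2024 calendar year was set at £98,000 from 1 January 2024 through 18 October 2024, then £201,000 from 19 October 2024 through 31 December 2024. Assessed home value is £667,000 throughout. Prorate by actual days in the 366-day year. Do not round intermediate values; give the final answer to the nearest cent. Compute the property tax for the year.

1 January – 18 October 2024: 292 days, exemption £98,000 → (£667,000 − £98,000) × 2.55% × 292/366 = £11,575.8852
19 October – 31 December 2024: 74 days, exemption £201,000 → (£667,000 − £201,000) × 2.55% × 74/366 = £2,402.5738
Total = £13,978.4590

£13,978.46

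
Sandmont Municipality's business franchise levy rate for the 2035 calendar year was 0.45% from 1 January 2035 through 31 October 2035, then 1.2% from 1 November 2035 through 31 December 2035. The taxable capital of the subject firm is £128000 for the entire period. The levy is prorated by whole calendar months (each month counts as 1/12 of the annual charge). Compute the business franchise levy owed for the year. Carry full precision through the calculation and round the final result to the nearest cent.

£736.00

1 January – 31 October 2035: 10 months at 0.45% → £128000 × 0.45% × 10/12 = £480.0000
1 November – 31 December 2035: 2 months at 1.2% → £128000 × 1.2% × 2/12 = £256.0000
Total = £736.0000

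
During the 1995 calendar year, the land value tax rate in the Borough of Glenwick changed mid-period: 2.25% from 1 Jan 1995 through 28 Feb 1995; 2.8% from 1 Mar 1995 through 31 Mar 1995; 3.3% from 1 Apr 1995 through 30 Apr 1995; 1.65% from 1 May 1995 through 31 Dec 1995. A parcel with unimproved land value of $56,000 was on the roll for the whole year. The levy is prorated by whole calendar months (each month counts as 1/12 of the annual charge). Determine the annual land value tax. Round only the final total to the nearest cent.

$1,110.67

1 Jan – 28 Feb 1995: 2 months at 2.25% → $56,000 × 2.25% × 2/12 = $210.0000
1 Mar – 31 Mar 1995: 1 month at 2.8% → $56,000 × 2.8% × 1/12 = $130.6667
1 Apr – 30 Apr 1995: 1 month at 3.3% → $56,000 × 3.3% × 1/12 = $154.0000
1 May – 31 Dec 1995: 8 months at 1.65% → $56,000 × 1.65% × 8/12 = $616.0000
Total = $1,110.6667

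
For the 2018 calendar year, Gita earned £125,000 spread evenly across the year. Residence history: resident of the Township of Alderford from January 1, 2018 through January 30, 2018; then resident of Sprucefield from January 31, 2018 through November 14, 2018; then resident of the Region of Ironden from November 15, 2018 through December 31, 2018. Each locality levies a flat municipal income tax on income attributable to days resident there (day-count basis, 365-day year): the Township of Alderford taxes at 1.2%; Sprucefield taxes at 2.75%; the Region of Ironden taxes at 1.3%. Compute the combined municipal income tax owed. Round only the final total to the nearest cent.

£3,044.86

The Township of Alderford, January 1 – January 30, 2018: 30 days → £125,000 × 1.2% × 30/365 = £123.2877
Sprucefield, January 31 – November 14, 2018: 288 days → £125,000 × 2.75% × 288/365 = £2,712.3288
The Region of Ironden, November 15 – December 31, 2018: 47 days → £125,000 × 1.3% × 47/365 = £209.2466
Total = £3,044.8630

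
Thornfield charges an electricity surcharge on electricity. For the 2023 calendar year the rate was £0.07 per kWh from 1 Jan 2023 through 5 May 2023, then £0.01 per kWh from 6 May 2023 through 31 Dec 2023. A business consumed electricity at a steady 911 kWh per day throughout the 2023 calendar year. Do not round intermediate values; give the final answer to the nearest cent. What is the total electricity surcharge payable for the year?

£10157.65

1 Jan – 5 May 2023: 125 days × 911 kWh/day = 113,875 kWh at £0.07/kWh → £7971.25
6 May – 31 Dec 2023: 240 days × 911 kWh/day = 218,640 kWh at £0.01/kWh → £2186.40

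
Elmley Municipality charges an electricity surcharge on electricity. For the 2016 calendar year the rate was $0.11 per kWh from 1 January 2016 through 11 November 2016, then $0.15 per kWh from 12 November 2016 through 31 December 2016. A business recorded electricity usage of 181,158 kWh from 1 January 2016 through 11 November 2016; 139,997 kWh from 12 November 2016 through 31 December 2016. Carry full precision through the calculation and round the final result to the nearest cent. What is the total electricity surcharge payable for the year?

$40,926.93

1 January – 11 November 2016: 181,158 kWh at $0.11/kWh → $19,927.38
12 November – 31 December 2016: 139,997 kWh at $0.15/kWh → $20,999.55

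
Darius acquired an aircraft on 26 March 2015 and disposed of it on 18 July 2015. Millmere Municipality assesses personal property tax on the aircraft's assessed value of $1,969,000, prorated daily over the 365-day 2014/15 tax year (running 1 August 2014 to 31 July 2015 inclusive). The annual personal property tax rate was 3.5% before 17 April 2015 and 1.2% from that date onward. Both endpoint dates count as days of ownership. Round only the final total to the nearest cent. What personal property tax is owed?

26 March – 16 April 2015: 22 days at 3.5% → $1,969,000 × 3.5% × 22/365 = $4,153.7808
17 April – 18 July 2015: 93 days at 1.2% → $1,969,000 × 1.2% × 93/365 = $6,020.2849
Total = $10,174.0658

$10,174.07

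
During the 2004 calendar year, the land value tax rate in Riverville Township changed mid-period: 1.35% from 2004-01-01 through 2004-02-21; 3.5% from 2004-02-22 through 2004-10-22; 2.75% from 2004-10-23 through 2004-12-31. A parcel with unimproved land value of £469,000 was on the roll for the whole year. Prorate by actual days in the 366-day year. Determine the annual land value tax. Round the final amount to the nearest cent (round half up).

2004-01-01 to 2004-02-21: 52 days at 1.35% → £469,000 × 1.35% × 52/366 = £899.5574
2004-02-22 to 2004-10-22: 244 days at 3.5% → £469,000 × 3.5% × 244/366 = £10,943.3333
2004-10-23 to 2004-12-31: 70 days at 2.75% → £469,000 × 2.75% × 70/366 = £2,466.7350
Total = £14,309.6257

£14,309.63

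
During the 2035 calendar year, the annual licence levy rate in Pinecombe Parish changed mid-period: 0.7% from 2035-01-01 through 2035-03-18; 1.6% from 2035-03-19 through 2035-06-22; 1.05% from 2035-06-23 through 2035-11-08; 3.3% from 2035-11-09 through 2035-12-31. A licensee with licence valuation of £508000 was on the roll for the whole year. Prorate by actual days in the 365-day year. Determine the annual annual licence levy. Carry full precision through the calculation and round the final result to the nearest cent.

2035-01-01 to 2035-03-18: 77 days at 0.7% → £508000 × 0.7% × 77/365 = £750.1699
2035-03-19 to 2035-06-22: 96 days at 1.6% → £508000 × 1.6% × 96/365 = £2137.7753
2035-06-23 to 2035-11-08: 139 days at 1.05% → £508000 × 1.05% × 139/365 = £2031.3041
2035-11-09 to 2035-12-31: 53 days at 3.3% → £508000 × 3.3% × 53/365 = £2434.2247
Total = £7353.4740

£7353.47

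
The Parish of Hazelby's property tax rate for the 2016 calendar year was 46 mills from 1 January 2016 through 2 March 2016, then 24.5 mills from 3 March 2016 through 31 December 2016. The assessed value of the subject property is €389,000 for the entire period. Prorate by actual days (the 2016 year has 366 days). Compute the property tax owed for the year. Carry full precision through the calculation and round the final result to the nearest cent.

1 January – 2 March 2016: 62 days at 46 mills → €389,000 × 4.6% × 62/366 = €3,031.2240
3 March – 31 December 2016: 304 days at 24.5 mills → €389,000 × 2.45% × 304/366 = €7,916.0437
Total = €10,947.2678

€10,947.27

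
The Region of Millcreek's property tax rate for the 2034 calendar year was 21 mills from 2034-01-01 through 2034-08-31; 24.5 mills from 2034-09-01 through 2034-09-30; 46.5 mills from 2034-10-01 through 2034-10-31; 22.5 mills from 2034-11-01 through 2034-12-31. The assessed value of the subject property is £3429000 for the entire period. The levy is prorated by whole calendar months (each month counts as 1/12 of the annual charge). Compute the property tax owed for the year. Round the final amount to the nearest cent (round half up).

2034-01-01 to 2034-08-31: 8 months at 21 mills → £3429000 × 2.1% × 8/12 = £48006.0000
2034-09-01 to 2034-09-30: 1 month at 24.5 mills → £3429000 × 2.45% × 1/12 = £7000.8750
2034-10-01 to 2034-10-31: 1 month at 46.5 mills → £3429000 × 4.65% × 1/12 = £13287.3750
2034-11-01 to 2034-12-31: 2 months at 22.5 mills → £3429000 × 2.25% × 2/12 = £12858.7500
Total = £81153.0000

£81153.00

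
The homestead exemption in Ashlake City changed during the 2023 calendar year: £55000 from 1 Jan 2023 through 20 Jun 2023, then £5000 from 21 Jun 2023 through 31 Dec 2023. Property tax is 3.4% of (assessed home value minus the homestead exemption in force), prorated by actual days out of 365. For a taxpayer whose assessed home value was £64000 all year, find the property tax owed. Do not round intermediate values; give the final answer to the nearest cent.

£1209.56

1 Jan – 20 Jun 2023: 171 days, exemption £55000 → (£64000 − £55000) × 3.4% × 171/365 = £143.3589
21 Jun – 31 Dec 2023: 194 days, exemption £5000 → (£64000 − £5000) × 3.4% × 194/365 = £1066.2027
Total = £1209.5616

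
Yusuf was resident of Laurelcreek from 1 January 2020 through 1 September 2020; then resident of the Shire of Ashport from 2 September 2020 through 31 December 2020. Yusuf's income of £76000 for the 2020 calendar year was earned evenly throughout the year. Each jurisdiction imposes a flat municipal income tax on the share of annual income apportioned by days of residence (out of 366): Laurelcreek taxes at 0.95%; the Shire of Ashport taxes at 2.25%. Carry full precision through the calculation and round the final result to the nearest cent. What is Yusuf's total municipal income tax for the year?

Laurelcreek, 1 January – 1 September 2020: 245 days → £76000 × 0.95% × 245/366 = £483.3060
The Shire of Ashport, 2 September – 31 December 2020: 121 days → £76000 × 2.25% × 121/366 = £565.3279
Total = £1048.6339

£1048.63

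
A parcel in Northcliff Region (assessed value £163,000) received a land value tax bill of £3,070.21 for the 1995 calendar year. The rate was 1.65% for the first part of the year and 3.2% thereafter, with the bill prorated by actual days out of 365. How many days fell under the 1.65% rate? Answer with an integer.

Let d = days at the first rate; then 365 − d days at the second rate.
£163,000 × [1.65%·d + 3.2%·(365−d)] / 365 = £3,070.21
Solving gives d = 310, so the new rate took effect on 7 November 1995.

310 days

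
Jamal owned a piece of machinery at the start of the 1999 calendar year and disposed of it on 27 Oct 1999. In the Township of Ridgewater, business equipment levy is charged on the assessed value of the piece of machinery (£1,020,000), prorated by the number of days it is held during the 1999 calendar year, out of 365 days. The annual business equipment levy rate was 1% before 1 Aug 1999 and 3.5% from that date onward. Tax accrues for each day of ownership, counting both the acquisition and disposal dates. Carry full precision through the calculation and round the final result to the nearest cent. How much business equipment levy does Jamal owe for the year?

1 Jan – 31 Jul 1999: 212 days at 1% → £1,020,000 × 1% × 212/365 = £5,924.3836
1 Aug – 27 Oct 1999: 88 days at 3.5% → £1,020,000 × 3.5% × 88/365 = £8,607.1233
Total = £14,531.5068

£14,531.51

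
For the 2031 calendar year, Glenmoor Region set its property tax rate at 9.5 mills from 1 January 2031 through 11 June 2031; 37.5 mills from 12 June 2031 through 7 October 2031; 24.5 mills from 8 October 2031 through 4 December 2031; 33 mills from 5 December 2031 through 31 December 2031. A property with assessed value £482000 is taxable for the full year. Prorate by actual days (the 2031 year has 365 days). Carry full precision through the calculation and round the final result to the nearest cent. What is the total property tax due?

£10928.85

1 January – 11 June 2031: 162 days at 9.5 mills → £482000 × 0.95% × 162/365 = £2032.3233
12 June – 7 October 2031: 118 days at 37.5 mills → £482000 × 3.75% × 118/365 = £5843.4247
8 October – 4 December 2031: 58 days at 24.5 mills → £482000 × 2.45% × 58/365 = £1876.4986
5 December – 31 December 2031: 27 days at 33 mills → £482000 × 3.3% × 27/365 = £1176.6082
Total = £10928.8548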